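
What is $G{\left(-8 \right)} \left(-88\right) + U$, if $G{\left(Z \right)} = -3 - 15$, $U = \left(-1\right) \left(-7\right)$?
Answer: $1591$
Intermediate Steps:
$U = 7$
$G{\left(Z \right)} = -18$ ($G{\left(Z \right)} = -3 - 15 = -18$)
$G{\left(-8 \right)} \left(-88\right) + U = \left(-18\right) \left(-88\right) + 7 = 1584 + 7 = 1591$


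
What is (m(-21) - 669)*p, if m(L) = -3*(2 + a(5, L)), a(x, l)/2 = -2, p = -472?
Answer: 312936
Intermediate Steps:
a(x, l) = -4 (a(x, l) = 2*(-2) = -4)
m(L) = 6 (m(L) = -3*(2 - 4) = -3*(-2) = 6)
(m(-21) - 669)*p = (6 - 669)*(-472) = -663*(-472) = 312936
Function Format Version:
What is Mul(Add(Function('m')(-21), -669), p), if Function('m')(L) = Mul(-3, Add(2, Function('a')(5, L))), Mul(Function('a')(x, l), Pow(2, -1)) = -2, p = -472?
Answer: 312936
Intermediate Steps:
Function('a')(x, l) = -4 (Function('a')(x, l) = Mul(2, -2) = -4)
Function('m')(L) = 6 (Function('m')(L) = Mul(-3, Add(2, -4)) = Mul(-3, -2) = 6)
Mul(Add(Function('m')(-21), -669), p) = Mul(Add(6, -669), -472) = Mul(-663, -472) = 312936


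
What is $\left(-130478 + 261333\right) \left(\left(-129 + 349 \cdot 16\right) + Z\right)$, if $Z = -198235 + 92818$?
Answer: $-13080527510$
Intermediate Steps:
$Z = -105417$
$\left(-130478 + 261333\right) \left(\left(-129 + 349 \cdot 16\right) + Z\right) = \left(-130478 + 261333\right) \left(\left(-129 + 349 \cdot 16\right) - 105417\right) = 130855 \left(\left(-129 + 5584\right) - 105417\right) = 130855 \left(5455 - 105417\right) = 130855 \left(-99962\right) = -13080527510$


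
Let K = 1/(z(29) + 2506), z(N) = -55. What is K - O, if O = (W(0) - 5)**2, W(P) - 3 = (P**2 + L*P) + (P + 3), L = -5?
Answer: -2450/2451 ≈ -0.99959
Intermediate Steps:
W(P) = 6 + P**2 - 4*P (W(P) = 3 + ((P**2 - 5*P) + (P + 3)) = 3 + ((P**2 - 5*P) + (3 + P)) = 3 + (3 + P**2 - 4*P) = 6 + P**2 - 4*P)
O = 1 (O = ((6 + 0**2 - 4*0) - 5)**2 = ((6 + 0 + 0) - 5)**2 = (6 - 5)**2 = 1**2 = 1)
K = 1/2451 (K = 1/(-55 + 2506) = 1/2451 ≈ 0.00040800)
K - O = 1/2451 - 1*1 = 1/2451 - 1 = -2450/2451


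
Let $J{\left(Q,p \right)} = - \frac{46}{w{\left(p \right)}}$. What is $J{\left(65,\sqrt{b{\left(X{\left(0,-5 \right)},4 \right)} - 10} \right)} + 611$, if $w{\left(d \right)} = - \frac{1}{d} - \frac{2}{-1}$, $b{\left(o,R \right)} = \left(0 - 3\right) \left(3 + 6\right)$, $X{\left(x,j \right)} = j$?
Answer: $\frac{87635}{149} + \frac{46 i \sqrt{37}}{149} \approx 588.15 + 1.8779 i$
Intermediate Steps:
$b{\left(o,R \right)} = -27$ ($b{\left(o,R \right)} = \left(-3\right) 9 = -27$)
$w{\left(d \right)} = 2 - \frac{1}{d}$ ($w{\left(d \right)} = - \frac{1}{d} - -2 = - \frac{1}{d} + 2 = 2 - \frac{1}{d}$)
$J{\left(Q,p \right)} = - \frac{46}{2 - \frac{1}{p}}$
$J{\left(65,\sqrt{b{\left(X{\left(0,-5 \right)},4 \right)} - 10} \right)} + 611 = - \frac{46 \sqrt{-27 - 10}}{-1 + 2 \sqrt{-27 - 10}} + 611 = - \frac{46 \sqrt{-37}}{-1 + 2 \sqrt{-37}} + 611 = - \frac{46 i \sqrt{37}}{-1 + 2 i \sqrt{37}} + 611 = 611 - \frac{46 i \sqrt{37}}{-1 + 2 i \sqrt{37}}$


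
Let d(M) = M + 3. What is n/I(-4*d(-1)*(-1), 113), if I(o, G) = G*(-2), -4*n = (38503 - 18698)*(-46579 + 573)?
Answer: -455574415/452 ≈ -1.0079e+6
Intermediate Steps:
d(M) = 3 + M
n = 455574415/2 (n = -(38503 - 18698)*(-46579 + 573)/4 = -19805*(-46006)/4 = -1/4*(-911148830) = 455574415/2 ≈ 2.2779e+8)
I(o, G) = -2*G
n/I(-4*d(-1)*(-1), 113) = 455574415/(2*((-2*113))) = (455574415/2)/(-226) = (455574415/2)*(-1/226) = -455574415/452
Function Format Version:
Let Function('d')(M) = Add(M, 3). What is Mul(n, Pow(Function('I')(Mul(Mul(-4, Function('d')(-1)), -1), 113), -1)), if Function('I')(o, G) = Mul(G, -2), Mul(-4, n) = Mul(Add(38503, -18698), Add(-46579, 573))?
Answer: Rational(-455574415, 452) ≈ -1.0079e+6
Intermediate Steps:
Function('d')(M) = Add(3, M)
n = Rational(455574415, 2) (n = Mul(Rational(-1, 4), Mul(Add(38503, -18698), Add(-46579, 573))) = Mul(Rational(-1, 4), Mul(19805, -46006)) = Mul(Rational(-1, 4), -911148830) = Rational(455574415, 2) ≈ 2.2779e+8)
Function('I')(o, G) = Mul(-2, G)
Mul(n, Pow(Function('I')(Mul(Mul(-4, Function('d')(-1)), -1), 113), -1)) = Mul(Rational(455574415, 2), Pow(Mul(-2, 113), -1)) = Mul(Rational(455574415, 2), Pow(-226, -1)) = Mul(Rational(455574415, 2), Rational(-1, 226)) = Rational(-455574415, 452)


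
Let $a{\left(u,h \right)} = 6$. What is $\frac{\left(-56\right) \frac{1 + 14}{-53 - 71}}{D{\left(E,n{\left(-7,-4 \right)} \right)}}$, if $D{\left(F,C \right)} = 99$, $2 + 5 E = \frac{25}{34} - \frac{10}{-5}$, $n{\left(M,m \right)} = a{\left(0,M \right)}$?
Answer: $\frac{70}{1023} \approx 0.068426$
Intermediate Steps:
$n{\left(M,m \right)} = 6$
$E = \frac{5}{34}$ ($E = - \frac{2}{5} + \frac{\frac{25}{34} - \frac{10}{-5}}{5} = - \frac{2}{5} + \frac{25 \cdot \frac{1}{34} - -2}{5} = - \frac{2}{5} + \frac{\frac{25}{34} + 2}{5} = - \frac{2}{5} + \frac{1}{5} \cdot \frac{93}{34} = - \frac{2}{5} + \frac{93}{170} = \frac{5}{34} \approx 0.14706$)
$\frac{\left(-56\right) \frac{1 + 14}{-53 - 71}}{D{\left(E,n{\left(-7,-4 \right)} \right)}} = \frac{\left(-56\right) \frac{1 + 14}{-53 - 71}}{99} = - 56 \frac{15}{-124} \cdot \frac{1}{99} = - 56 \cdot 15 \left(- \frac{1}{124}\right) \frac{1}{99} = \left(-56\right) \left(- \frac{15}{124}\right) \frac{1}{99} = \frac{210}{31} \cdot \frac{1}{99} = \frac{70}{1023}$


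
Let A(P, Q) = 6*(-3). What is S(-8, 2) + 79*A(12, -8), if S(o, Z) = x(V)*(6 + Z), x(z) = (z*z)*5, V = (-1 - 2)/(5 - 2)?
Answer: -1382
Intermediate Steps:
V = -1 (V = -3/3 = -3*1/3 = -1)
x(z) = 5*z**2 (x(z) = z**2*5 = 5*z**2)
A(P, Q) = -18
S(o, Z) = 30 + 5*Z (S(o, Z) = (5*(-1)**2)*(6 + Z) = (5*1)*(6 + Z) = 5*(6 + Z) = 30 + 5*Z)
S(-8, 2) + 79*A(12, -8) = (30 + 5*2) + 79*(-18) = (30 + 10) - 1422 = 40 - 1422 = -1382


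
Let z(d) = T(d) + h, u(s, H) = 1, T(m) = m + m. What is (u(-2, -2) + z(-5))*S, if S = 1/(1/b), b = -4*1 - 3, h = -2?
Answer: 77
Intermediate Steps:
T(m) = 2*m
b = -7 (b = -4 - 3 = -7)
z(d) = -2 + 2*d (z(d) = 2*d - 2 = -2 + 2*d)
S = -7 (S = 1/(1/(-7)) = 1/(-⅐) = -7)
(u(-2, -2) + z(-5))*S = (1 + (-2 + 2*(-5)))*(-7) = (1 + (-2 - 10))*(-7) = (1 - 12)*(-7) = -11*(-7) = 77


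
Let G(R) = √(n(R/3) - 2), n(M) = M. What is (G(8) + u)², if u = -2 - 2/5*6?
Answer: 1502/75 - 44*√6/15 ≈ 12.841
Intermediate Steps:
G(R) = √(-2 + R/3) (G(R) = √(R/3 - 2) = √(-2 + R/3))
u = -22/5 (u = -2 - 2*⅕*6 = -2 - ⅖*6 = -2 - 12/5 = -22/5 ≈ -4.4000)
(G(8) + u)² = (√(-18 + 3*8)/3 - 22/5)² = (√(-18 + 24)/3 - 22/5)² = (√6/3 - 22/5)² = (-22/5 + √6/3)²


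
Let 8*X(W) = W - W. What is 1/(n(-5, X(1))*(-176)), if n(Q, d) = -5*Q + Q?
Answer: -1/3520 ≈ -0.00028409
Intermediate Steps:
X(W) = 0 (X(W) = (W - W)/8 = (⅛)*0 = 0)
n(Q, d) = -4*Q
1/(n(-5, X(1))*(-176)) = 1/(-4*(-5)*(-176)) = 1/(20*(-176)) = 1/(-3520) = -1/3520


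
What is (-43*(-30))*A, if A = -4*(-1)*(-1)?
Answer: -5160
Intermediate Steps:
A = -4 (A = 4*(-1) = -4)
(-43*(-30))*A = -43*(-30)*(-4) = 1290*(-4) = -5160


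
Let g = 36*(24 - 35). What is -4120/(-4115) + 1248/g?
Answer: -58400/27159 ≈ -2.1503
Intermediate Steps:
g = -396 (g = 36*(-11) = -396)
-4120/(-4115) + 1248/g = -4120/(-4115) + 1248/(-396) = -4120*(-1/4115) + 1248*(-1/396) = 824/823 - 104/33 = -58400/27159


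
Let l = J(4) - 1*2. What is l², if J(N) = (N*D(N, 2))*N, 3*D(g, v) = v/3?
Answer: 196/81 ≈ 2.4198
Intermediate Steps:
D(g, v) = v/9 (D(g, v) = (v/3)/3 = v/9)
J(N) = 2*N²/9 (J(N) = (N*((⅑)*2))*N = (N*(2/9))*N = (2*N/9)*N = 2*N²/9)
l = 14/9 (l = (2/9)*4² - 1*2 = (2/9)*16 - 2 = 32/9 - 2 = 14/9 ≈ 1.5556)
l² = (14/9)² = 196/81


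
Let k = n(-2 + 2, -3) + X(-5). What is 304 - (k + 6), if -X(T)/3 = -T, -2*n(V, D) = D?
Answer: 623/2 ≈ 311.50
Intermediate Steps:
n(V, D) = -D/2
X(T) = 3*T (X(T) = -(-3)*T = 3*T)
k = -27/2 (k = -½*(-3) + 3*(-5) = 3/2 - 15 = -27/2 ≈ -13.500)
304 - (k + 6) = 304 - (-27/2 + 6) = 304 - 1*(-15/2) = 304 + 15/2 = 623/2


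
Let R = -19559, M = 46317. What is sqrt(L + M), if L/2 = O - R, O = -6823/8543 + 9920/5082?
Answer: sqrt(332730276992244537)/1973433 ≈ 292.30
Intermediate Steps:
O = 25036037/21707763 (O = -6823*1/8543 + 9920*(1/5082) = -6823/8543 + 4960/2541 = 25036037/21707763 ≈ 1.1533)
L = 849214345108/21707763 (L = 2*(25036037/21707763 - 1*(-19559)) = 2*(25036037/21707763 + 19559) = 2*(424607172554/21707763) = 849214345108/21707763 ≈ 39120.)
sqrt(L + M) = sqrt(849214345108/21707763 + 46317) = sqrt(1854652803979/21707763) = sqrt(332730276992244537)/1973433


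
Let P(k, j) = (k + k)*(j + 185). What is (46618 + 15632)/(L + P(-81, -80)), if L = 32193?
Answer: 20750/5061 ≈ 4.1000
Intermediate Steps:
P(k, j) = 2*k*(185 + j) (P(k, j) = (2*k)*(185 + j) = 2*k*(185 + j))
(46618 + 15632)/(L + P(-81, -80)) = (46618 + 15632)/(32193 + 2*(-81)*(185 - 80)) = 62250/(32193 + 2*(-81)*105) = 62250/(32193 - 17010) = 62250/15183 = 62250*(1/15183) = 20750/5061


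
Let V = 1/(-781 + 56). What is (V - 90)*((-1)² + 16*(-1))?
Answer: 195753/145 ≈ 1350.0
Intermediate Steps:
V = -1/725 (V = 1/(-725) = -1/725 ≈ -0.0013793)
(V - 90)*((-1)² + 16*(-1)) = (-1/725 - 90)*((-1)² + 16*(-1)) = -65251*(1 - 16)/725 = -65251/725*(-15) = 195753/145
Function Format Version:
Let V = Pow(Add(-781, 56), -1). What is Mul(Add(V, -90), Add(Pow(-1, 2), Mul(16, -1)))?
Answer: Rational(195753, 145) ≈ 1350.0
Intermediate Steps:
V = Rational(-1, 725) (V = Pow(-725, -1) = Rational(-1, 725) ≈ -0.0013793)
Mul(Add(V, -90), Add(Pow(-1, 2), Mul(16, -1))) = Mul(Add(Rational(-1, 725), -90), Add(Pow(-1, 2), Mul(16, -1))) = Mul(Rational(-65251, 725), Add(1, -16)) = Mul(Rational(-65251, 725), -15) = Rational(195753, 145)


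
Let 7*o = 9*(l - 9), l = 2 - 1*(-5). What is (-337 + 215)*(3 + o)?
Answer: -366/7 ≈ -52.286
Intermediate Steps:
l = 7 (l = 2 + 5 = 7)
o = -18/7 (o = (9*(7 - 9))/7 = (9*(-2))/7 = (1/7)*(-18) = -18/7 ≈ -2.5714)
(-337 + 215)*(3 + o) = (-337 + 215)*(3 - 18/7) = -122*3/7 = -366/7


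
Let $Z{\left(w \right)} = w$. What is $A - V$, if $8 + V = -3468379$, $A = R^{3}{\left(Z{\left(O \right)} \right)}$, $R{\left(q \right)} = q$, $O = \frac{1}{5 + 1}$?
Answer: $\frac{749171593}{216} \approx 3.4684 \cdot 10^{6}$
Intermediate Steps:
$O = \frac{1}{6} \approx 0.16667$
$A = \frac{1}{216}$ ($A = \left(\frac{1}{6}\right)^{3} = \frac{1}{216} \approx 0.0046296$)
$V = -3468387$ ($V = -8 - 3468379 = -3468387$)
$A - V = \frac{1}{216} - -3468387 = \frac{1}{216} + 3468387 = \frac{749171593}{216}$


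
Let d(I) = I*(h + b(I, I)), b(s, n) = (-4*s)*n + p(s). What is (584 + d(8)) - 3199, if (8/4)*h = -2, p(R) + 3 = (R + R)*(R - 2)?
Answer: -3927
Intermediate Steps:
p(R) = -3 + 2*R*(-2 + R) (p(R) = -3 + (R + R)*(R - 2) = -3 + (2*R)*(-2 + R) = -3 + 2*R*(-2 + R))
b(s, n) = -3 - 4*s + 2*s² - 4*n*s (b(s, n) = (-4*s)*n + (-3 - 4*s + 2*s²) = -4*n*s + (-3 - 4*s + 2*s²) = -3 - 4*s + 2*s² - 4*n*s)
h = -1 (h = (½)*(-2) = -1)
d(I) = I*(-4 - 4*I - 2*I²) (d(I) = I*(-1 + (-3 - 4*I + 2*I² - 4*I*I)) = I*(-1 + (-3 - 4*I + 2*I² - 4*I²)) = I*(-1 + (-3 - 4*I - 2*I²)) = I*(-4 - 4*I - 2*I²))
(584 + d(8)) - 3199 = (584 - 2*8*(2 + 8² + 2*8)) - 3199 = (584 - 2*8*(2 + 64 + 16)) - 3199 = (584 - 2*8*82) - 3199 = (584 - 1312) - 3199 = -728 - 3199 = -3927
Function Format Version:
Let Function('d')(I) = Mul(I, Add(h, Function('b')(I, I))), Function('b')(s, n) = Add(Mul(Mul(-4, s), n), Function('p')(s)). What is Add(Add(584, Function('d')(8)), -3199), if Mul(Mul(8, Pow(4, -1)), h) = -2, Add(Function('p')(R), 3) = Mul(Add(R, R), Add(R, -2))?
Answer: -3927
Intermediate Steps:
Function('p')(R) = Add(-3, Mul(2, R, Add(-2, R))) (Function('p')(R) = Add(-3, Mul(Add(R, R), Add(R, -2))) = Add(-3, Mul(Mul(2, R), Add(-2, R))) = Add(-3, Mul(2, R, Add(-2, R))))
Function('b')(s, n) = Add(-3, Mul(-4, s), Mul(2, Pow(s, 2)), Mul(-4, n, s)) (Function('b')(s, n) = Add(Mul(Mul(-4, s), n), Add(-3, Mul(-4, s), Mul(2, Pow(s, 2)))) = Add(Mul(-4, n, s), Add(-3, Mul(-4, s), Mul(2, Pow(s, 2)))) = Add(-3, Mul(-4, s), Mul(2, Pow(s, 2)), Mul(-4, n, s)))
h = -1 (h = Mul(Rational(1, 2), -2) = -1)
Function('d')(I) = Mul(I, Add(-4, Mul(-4, I), Mul(-2, Pow(I, 2)))) (Function('d')(I) = Mul(I, Add(-1, Add(-3, Mul(-4, I), Mul(2, Pow(I, 2)), Mul(-4, I, I)))) = Mul(I, Add(-1, Add(-3, Mul(-4, I), Mul(2, Pow(I, 2)), Mul(-4, Pow(I, 2))))) = Mul(I, Add(-1, Add(-3, Mul(-4, I), Mul(-2, Pow(I, 2))))) = Mul(I, Add(-4, Mul(-4, I), Mul(-2, Pow(I, 2)))))
Add(Add(584, Function('d')(8)), -3199) = Add(Add(584, Mul(-2, 8, Add(2, Pow(8, 2), Mul(2, 8)))), -3199) = Add(Add(584, Mul(-2, 8, Add(2, 64, 16))), -3199) = Add(Add(584, Mul(-2, 8, 82)), -3199) = Add(Add(584, -1312), -3199) = Add(-728, -3199) = -3927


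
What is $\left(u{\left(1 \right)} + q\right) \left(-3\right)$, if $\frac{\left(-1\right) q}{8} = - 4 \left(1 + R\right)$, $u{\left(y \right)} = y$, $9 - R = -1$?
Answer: $-1059$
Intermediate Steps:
$R = 10$ ($R = 9 - -1 = 9 + 1 = 10$)
$q = 352$ ($q = - 8 \left(- 4 \left(1 + 10\right)\right) = - 8 \left(\left(-4\right) 11\right) = \left(-8\right) \left(-44\right) = 352$)
$\left(u{\left(1 \right)} + q\right) \left(-3\right) = \left(1 + 352\right) \left(-3\right) = 353 \left(-3\right) = -1059$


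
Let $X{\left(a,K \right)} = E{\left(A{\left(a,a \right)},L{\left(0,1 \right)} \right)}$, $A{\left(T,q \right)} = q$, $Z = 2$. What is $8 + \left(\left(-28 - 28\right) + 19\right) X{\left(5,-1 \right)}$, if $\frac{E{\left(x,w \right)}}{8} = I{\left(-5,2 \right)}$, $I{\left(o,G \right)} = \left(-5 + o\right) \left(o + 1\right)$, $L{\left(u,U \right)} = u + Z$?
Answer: $-11832$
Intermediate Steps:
$L{\left(u,U \right)} = 2 + u$ ($L{\left(u,U \right)} = u + 2 = 2 + u$)
$I{\left(o,G \right)} = \left(1 + o\right) \left(-5 + o\right)$ ($I{\left(o,G \right)} = \left(-5 + o\right) \left(1 + o\right) = \left(1 + o\right) \left(-5 + o\right)$)
$E{\left(x,w \right)} = 320$ ($E{\left(x,w \right)} = 8 \left(-5 + \left(-5\right)^{2} - -20\right) = 8 \left(-5 + 25 + 20\right) = 8 \cdot 40 = 320$)
$X{\left(a,K \right)} = 320$
$8 + \left(\left(-28 - 28\right) + 19\right) X{\left(5,-1 \right)} = 8 + \left(\left(-28 - 28\right) + 19\right) 320 = 8 + \left(-56 + 19\right) 320 = 8 - 11840 = -11832$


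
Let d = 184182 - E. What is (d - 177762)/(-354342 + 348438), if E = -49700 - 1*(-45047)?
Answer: -3691/1968 ≈ -1.8755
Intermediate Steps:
E = -4653 (E = -49700 + 45047 = -4653)
d = 188835 (d = 184182 - 1*(-4653) = 184182 + 4653 = 188835)
(d - 177762)/(-354342 + 348438) = (188835 - 177762)/(-354342 + 348438) = 11073/(-5904) = 11073*(-1/5904) = -3691/1968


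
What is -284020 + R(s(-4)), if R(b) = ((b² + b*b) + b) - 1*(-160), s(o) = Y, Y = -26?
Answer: -282534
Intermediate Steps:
s(o) = -26
R(b) = 160 + b + 2*b² (R(b) = ((b² + b²) + b) + 160 = (2*b² + b) + 160 = (b + 2*b²) + 160 = 160 + b + 2*b²)
-284020 + R(s(-4)) = -284020 + (160 - 26 + 2*(-26)²) = -284020 + (160 - 26 + 2*676) = -284020 + (160 - 26 + 1352) = -284020 + 1486 = -282534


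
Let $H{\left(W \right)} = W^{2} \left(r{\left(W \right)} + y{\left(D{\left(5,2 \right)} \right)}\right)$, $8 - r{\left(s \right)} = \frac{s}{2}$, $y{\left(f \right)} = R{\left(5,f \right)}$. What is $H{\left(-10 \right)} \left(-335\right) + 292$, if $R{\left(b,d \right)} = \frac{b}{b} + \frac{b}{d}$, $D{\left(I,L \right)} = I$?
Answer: $-502208$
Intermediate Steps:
$R{\left(b,d \right)} = 1 + \frac{b}{d}$
$y{\left(f \right)} = \frac{5 + f}{f}$
$r{\left(s \right)} = 8 - \frac{s}{2}$
$H{\left(W \right)} = W^{2} \left(10 - \frac{W}{2}\right)$ ($H{\left(W \right)} = W^{2} \left(\left(8 - \frac{W}{2}\right) + \frac{5 + 5}{5}\right) = W^{2} \left(\left(8 - \frac{W}{2}\right) + \frac{1}{5} \cdot 10\right) = W^{2} \left(\left(8 - \frac{W}{2}\right) + 2\right) = W^{2} \left(10 - \frac{W}{2}\right)$)
$H{\left(-10 \right)} \left(-335\right) + 292 = \frac{\left(-10\right)^{2} \left(20 - -10\right)}{2} \left(-335\right) + 292 = \frac{1}{2} \cdot 100 \left(20 + 10\right) \left(-335\right) + 292 = \frac{1}{2} \cdot 100 \cdot 30 \left(-335\right) + 292 = 1500 \left(-335\right) + 292 = -502500 + 292 = -502208$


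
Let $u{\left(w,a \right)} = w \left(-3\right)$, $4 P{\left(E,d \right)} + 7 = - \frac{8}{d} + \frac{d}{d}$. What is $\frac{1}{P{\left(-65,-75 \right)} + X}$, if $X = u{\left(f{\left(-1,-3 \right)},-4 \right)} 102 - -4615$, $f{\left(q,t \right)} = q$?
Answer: $\frac{150}{737929} \approx 0.00020327$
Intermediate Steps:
$P{\left(E,d \right)} = - \frac{3}{2} - \frac{2}{d}$ ($P{\left(E,d \right)} = - \frac{7}{4} + \frac{- \frac{8}{d} + \frac{d}{d}}{4} = - \frac{7}{4} + \frac{- \frac{8}{d} + 1}{4} = - \frac{7}{4} + \frac{1 - \frac{8}{d}}{4} = - \frac{7}{4} + \left(\frac{1}{4} - \frac{2}{d}\right) = - \frac{3}{2} - \frac{2}{d}$)
$u{\left(w,a \right)} = - 3 w$
$X = 4921$ ($X = \left(-3\right) \left(-1\right) 102 - -4615 = 3 \cdot 102 + 4615 = 306 + 4615 = 4921$)
$\frac{1}{P{\left(-65,-75 \right)} + X} = \frac{1}{\left(- \frac{3}{2} - \frac{2}{-75}\right) + 4921} = \frac{1}{\left(- \frac{3}{2} - - \frac{2}{75}\right) + 4921} = \frac{1}{\left(- \frac{3}{2} + \frac{2}{75}\right) + 4921} = \frac{1}{- \frac{221}{150} + 4921} = \frac{1}{\frac{737929}{150}} = \frac{150}{737929}$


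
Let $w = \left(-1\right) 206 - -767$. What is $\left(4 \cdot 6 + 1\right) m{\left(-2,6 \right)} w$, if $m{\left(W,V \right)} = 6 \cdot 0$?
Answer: $0$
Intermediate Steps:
$m{\left(W,V \right)} = 0$
$w = 561$ ($w = -206 + 767 = 561$)
$\left(4 \cdot 6 + 1\right) m{\left(-2,6 \right)} w = \left(4 \cdot 6 + 1\right) 0 \cdot 561 = \left(24 + 1\right) 0 \cdot 561 = 25 \cdot 0 \cdot 561 = 0 \cdot 561 = 0$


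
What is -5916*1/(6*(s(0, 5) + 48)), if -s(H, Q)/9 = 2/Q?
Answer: -2465/111 ≈ -22.207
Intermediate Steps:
s(H, Q) = -18/Q
-5916*1/(6*(s(0, 5) + 48)) = -5916*1/(6*(-18/5 + 48)) = -5916/((222/5)*6) = -5916/1332/5 = -5916*5/1332 = -2465/111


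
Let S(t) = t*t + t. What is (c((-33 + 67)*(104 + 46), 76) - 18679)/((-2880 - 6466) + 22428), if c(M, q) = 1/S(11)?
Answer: -2465627/1726824 ≈ -1.4278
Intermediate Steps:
S(t) = t + t² (S(t) = t² + t = t + t²)
c(M, q) = 1/132 (c(M, q) = 1/(11*(1 + 11)) = 1/(11*12) = 1/132)
(c((-33 + 67)*(104 + 46), 76) - 18679)/((-2880 - 6466) + 22428) = (1/132 - 18679)/((-2880 - 6466) + 22428) = -2465627/(132*(-9346 + 22428)) = -2465627/132/13082 = -2465627/132*1/13082 = -2465627/1726824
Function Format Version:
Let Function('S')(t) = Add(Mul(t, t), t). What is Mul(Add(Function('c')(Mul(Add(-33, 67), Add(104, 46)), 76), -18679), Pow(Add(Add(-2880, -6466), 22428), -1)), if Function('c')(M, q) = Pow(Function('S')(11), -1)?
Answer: Rational(-2465627, 1726824) ≈ -1.4278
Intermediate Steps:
Function('S')(t) = Add(t, Pow(t, 2)) (Function('S')(t) = Add(Pow(t, 2), t) = Add(t, Pow(t, 2)))
Function('c')(M, q) = Rational(1, 132) (Function('c')(M, q) = Pow(Mul(11, Add(1, 11)), -1) = Pow(Mul(11, 12), -1) = Pow(132, -1) = Rational(1, 132))
Mul(Add(Function('c')(Mul(Add(-33, 67), Add(104, 46)), 76), -18679), Pow(Add(Add(-2880, -6466), 22428), -1)) = Mul(Add(Rational(1, 132), -18679), Pow(Add(Add(-2880, -6466), 22428), -1)) = Mul(Rational(-2465627, 132), Pow(Add(-9346, 22428), -1)) = Mul(Rational(-2465627, 132), Pow(13082, -1)) = Mul(Rational(-2465627, 132), Rational(1, 13082)) = Rational(-2465627, 1726824)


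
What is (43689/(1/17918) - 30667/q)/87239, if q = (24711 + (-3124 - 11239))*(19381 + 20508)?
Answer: 24855806143758929/2769981670916 ≈ 8973.3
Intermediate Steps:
q = 412771372 (q = (24711 - 14363)*39889 = 10348*39889 = 412771372)
(43689/(1/17918) - 30667/q)/87239 = (43689/(1/17918) - 30667/412771372)/87239 = (43689/(1/17918) - 30667*1/412771372)*(1/87239) = (43689*17918 - 2359/31751644)*(1/87239) = (782819502 - 2359/31751644)*(1/87239) = (24855806143758929/31751644)*(1/87239) = 24855806143758929/2769981670916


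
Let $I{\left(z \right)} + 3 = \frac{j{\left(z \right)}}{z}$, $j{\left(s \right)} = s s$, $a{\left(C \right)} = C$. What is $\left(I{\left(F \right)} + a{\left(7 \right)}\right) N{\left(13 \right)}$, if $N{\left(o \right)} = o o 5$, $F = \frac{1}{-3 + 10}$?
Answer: $\frac{24505}{7} \approx 3500.7$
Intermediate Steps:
$j{\left(s \right)} = s^{2}$
$F = \frac{1}{7} \approx 0.14286$
$N{\left(o \right)} = 5 o^{2}$ ($N{\left(o \right)} = o^{2} \cdot 5 = 5 o^{2}$)
$I{\left(z \right)} = -3 + z$ ($I{\left(z \right)} = -3 + \frac{z^{2}}{z} = -3 + z$)
$\left(I{\left(F \right)} + a{\left(7 \right)}\right) N{\left(13 \right)} = \left(\left(-3 + \frac{1}{7}\right) + 7\right) 5 \cdot 13^{2} = \left(- \frac{20}{7} + 7\right) 5 \cdot 169 = \frac{29}{7} \cdot 845 = \frac{24505}{7}$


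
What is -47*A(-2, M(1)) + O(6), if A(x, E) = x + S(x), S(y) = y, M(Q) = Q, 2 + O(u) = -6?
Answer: 180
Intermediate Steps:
O(u) = -8 (O(u) = -2 - 6 = -8)
A(x, E) = 2*x (A(x, E) = x + x = 2*x)
-47*A(-2, M(1)) + O(6) = -94*(-2) - 8 = -47*(-4) - 8 = 188 - 8 = 180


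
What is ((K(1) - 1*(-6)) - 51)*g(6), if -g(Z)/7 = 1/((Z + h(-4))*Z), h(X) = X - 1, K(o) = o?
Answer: 154/3 ≈ 51.333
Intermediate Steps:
h(X) = -1 + X
g(Z) = -7/(Z*(-5 + Z)) (g(Z) = -7/((Z + (-1 - 4))*Z) = -7/((Z - 5)*Z) = -7/((-5 + Z)*Z) = -7/(Z*(-5 + Z)))
((K(1) - 1*(-6)) - 51)*g(6) = ((1 - 1*(-6)) - 51)*(-7/(6*(-5 + 6))) = ((1 + 6) - 51)*(-7*⅙/1) = (7 - 51)*(-7*⅙*1) = -44*(-7/6) = 154/3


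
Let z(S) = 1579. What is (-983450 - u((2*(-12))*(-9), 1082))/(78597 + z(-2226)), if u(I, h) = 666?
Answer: -246029/20044 ≈ -12.274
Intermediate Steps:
(-983450 - u((2*(-12))*(-9), 1082))/(78597 + z(-2226)) = (-983450 - 1*666)/(78597 + 1579) = (-983450 - 666)/80176 = -984116*1/80176 = -246029/20044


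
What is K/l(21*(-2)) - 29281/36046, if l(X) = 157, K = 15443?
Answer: 552061261/5659222 ≈ 97.551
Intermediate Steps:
K/l(21*(-2)) - 29281/36046 = 15443/157 - 29281/36046 = 552061261/5659222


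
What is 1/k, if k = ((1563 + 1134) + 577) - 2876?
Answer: 1/398 ≈ 0.0025126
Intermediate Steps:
k = 398 (k = (2697 + 577) - 2876 = 3274 - 2876 = 398)
1/k = 1/398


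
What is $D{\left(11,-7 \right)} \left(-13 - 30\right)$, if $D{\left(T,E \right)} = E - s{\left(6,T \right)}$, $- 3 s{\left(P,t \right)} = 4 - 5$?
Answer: $\frac{946}{3} \approx 315.33$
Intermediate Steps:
$s{\left(P,t \right)} = \frac{1}{3}$ ($s{\left(P,t \right)} = - \frac{4 - 5}{3} = \left(- \frac{1}{3}\right) \left(-1\right) = \frac{1}{3}$)
$D{\left(T,E \right)} = - \frac{1}{3} + E$ ($D{\left(T,E \right)} = E - \frac{1}{3} = - \frac{1}{3} + E$)
$D{\left(11,-7 \right)} \left(-13 - 30\right) = \left(- \frac{1}{3} - 7\right) \left(-13 - 30\right) = \left(- \frac{22}{3}\right) \left(-43\right) = \frac{946}{3}$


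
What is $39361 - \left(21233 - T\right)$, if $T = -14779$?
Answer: $3349$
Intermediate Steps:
$39361 - \left(21233 - T\right) = 39361 - \left(21233 - -14779\right) = 39361 - \left(21233 + 14779\right) = 39361 - 36012 = 3349$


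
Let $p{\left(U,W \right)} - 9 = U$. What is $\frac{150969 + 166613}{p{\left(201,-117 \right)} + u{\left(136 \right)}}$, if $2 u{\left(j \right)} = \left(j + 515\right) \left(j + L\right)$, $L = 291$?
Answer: $\frac{635164}{278397} \approx 2.2815$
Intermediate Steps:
$u{\left(j \right)} = \frac{\left(291 + j\right) \left(515 + j\right)}{2}$ ($u{\left(j \right)} = \frac{\left(j + 515\right) \left(j + 291\right)}{2} = \frac{\left(515 + j\right) \left(291 + j\right)}{2} = \frac{\left(291 + j\right) \left(515 + j\right)}{2}$)
$p{\left(U,W \right)} = 9 + U$
$\frac{150969 + 166613}{p{\left(201,-117 \right)} + u{\left(136 \right)}} = \frac{150969 + 166613}{\left(9 + 201\right) + \left(\frac{149865}{2} + \frac{136^{2}}{2} + 403 \cdot 136\right)} = \frac{317582}{210 + \left(\frac{149865}{2} + \frac{1}{2} \cdot 18496 + 54808\right)} = \frac{317582}{210 + \left(\frac{149865}{2} + 9248 + 54808\right)} = \frac{317582}{210 + \frac{277977}{2}} = \frac{317582}{\frac{278397}{2}} = 317582 \cdot \frac{2}{278397} = \frac{635164}{278397}$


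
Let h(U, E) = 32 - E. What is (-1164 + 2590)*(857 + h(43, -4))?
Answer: 1273418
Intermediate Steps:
(-1164 + 2590)*(857 + h(43, -4)) = (-1164 + 2590)*(857 + (32 - 1*(-4))) = 1426*(857 + (32 + 4)) = 1426*(857 + 36) = 1426*893 = 1273418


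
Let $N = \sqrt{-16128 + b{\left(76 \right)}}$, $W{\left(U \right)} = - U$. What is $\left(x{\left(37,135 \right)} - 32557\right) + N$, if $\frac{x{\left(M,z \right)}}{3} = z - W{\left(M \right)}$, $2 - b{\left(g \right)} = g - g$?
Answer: $-32041 + i \sqrt{16126} \approx -32041.0 + 126.99 i$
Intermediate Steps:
$b{\left(g \right)} = 2$ ($b{\left(g \right)} = 2 - \left(g - g\right) = 2 - 0 = 2 + 0 = 2$)
$x{\left(M,z \right)} = 3 M + 3 z$ ($x{\left(M,z \right)} = 3 \left(z - - M\right) = 3 \left(z + M\right) = 3 \left(M + z\right) = 3 M + 3 z$)
$N = i \sqrt{16126}$ ($N = \sqrt{-16128 + 2} = \sqrt{-16126} = i \sqrt{16126} \approx 126.99 i$)
$\left(x{\left(37,135 \right)} - 32557\right) + N = \left(\left(3 \cdot 37 + 3 \cdot 135\right) - 32557\right) + i \sqrt{16126} = \left(\left(111 + 405\right) - 32557\right) + i \sqrt{16126} = \left(516 - 32557\right) + i \sqrt{16126} = -32041 + i \sqrt{16126}$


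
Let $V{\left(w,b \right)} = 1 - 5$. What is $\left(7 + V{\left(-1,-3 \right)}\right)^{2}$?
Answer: $9$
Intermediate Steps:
$V{\left(w,b \right)} = -4$ ($V{\left(w,b \right)} = 1 - 5 = -4$)
$\left(7 + V{\left(-1,-3 \right)}\right)^{2} = \left(7 - 4\right)^{2} = 3^{2} = 9$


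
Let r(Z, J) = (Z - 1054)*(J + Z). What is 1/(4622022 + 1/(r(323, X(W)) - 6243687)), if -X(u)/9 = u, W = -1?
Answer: 6486379/29980186438337 ≈ 2.1636e-7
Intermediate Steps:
X(u) = -9*u
r(Z, J) = (-1054 + Z)*(J + Z)
1/(4622022 + 1/(r(323, X(W)) - 6243687)) = 1/(4622022 + 1/((323² - (-9486)*(-1) - 1054*323 - 9*(-1)*323) - 6243687)) = 1/(4622022 + 1/((104329 - 1054*9 - 340442 + 9*323) - 6243687)) = 1/(4622022 + 1/((104329 - 9486 - 340442 + 2907) - 6243687)) = 1/(4622022 + 1/(-242692 - 6243687)) = 1/(4622022 + 1/(-6486379)) = 1/(4622022 - 1/6486379) = 1/(29980186438337/6486379) = 6486379/29980186438337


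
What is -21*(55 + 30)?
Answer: -1785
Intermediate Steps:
-21*(55 + 30) = -21*85 = -1785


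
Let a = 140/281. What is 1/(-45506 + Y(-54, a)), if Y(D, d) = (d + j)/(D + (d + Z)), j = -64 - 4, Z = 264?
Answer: -29575/1345849434 ≈ -2.1975e-5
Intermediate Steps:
a = 140/281 (a = 140*(1/281) = 140/281 ≈ 0.49822)
j = -68
Y(D, d) = (-68 + d)/(264 + D + d) (Y(D, d) = (d - 68)/(D + (d + 264)) = (-68 + d)/(D + (264 + d)) = (-68 + d)/(264 + D + d))
1/(-45506 + Y(-54, a)) = 1/(-45506 + (-68 + 140/281)/(264 - 54 + 140/281)) = 1/(-45506 - 18968/281/(59150/281)) = 1/(-45506 + (281/59150)*(-18968/281)) = 1/(-45506 - 9484/29575) = 1/(-1345849434/29575) = -29575/1345849434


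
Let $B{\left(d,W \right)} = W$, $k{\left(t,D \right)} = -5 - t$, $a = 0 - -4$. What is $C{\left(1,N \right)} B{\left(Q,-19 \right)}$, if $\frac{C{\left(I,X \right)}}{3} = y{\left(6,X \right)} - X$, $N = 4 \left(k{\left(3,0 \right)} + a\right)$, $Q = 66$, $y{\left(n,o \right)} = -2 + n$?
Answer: $-1140$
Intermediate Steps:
$a = 4$ ($a = 0 + 4 = 4$)
$N = -16$ ($N = 4 \left(\left(-5 - 3\right) + 4\right) = 4 \left(-8 + 4\right) = 4 \left(-4\right) = -16$)
$C{\left(I,X \right)} = 12 - 3 X$ ($C{\left(I,X \right)} = 3 \left(\left(-2 + 6\right) - X\right) = 3 \left(4 - X\right) = 12 - 3 X$)
$C{\left(1,N \right)} B{\left(Q,-19 \right)} = \left(12 - -48\right) \left(-19\right) = \left(12 + 48\right) \left(-19\right) = 60 \left(-19\right) = -1140$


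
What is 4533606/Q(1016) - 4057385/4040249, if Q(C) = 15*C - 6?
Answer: 3042514484134/10258192211 ≈ 296.59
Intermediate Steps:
Q(C) = -6 + 15*C
4533606/Q(1016) - 4057385/4040249 = 4533606/(-6 + 15*1016) - 4057385/4040249 = 4533606/(-6 + 15240) - 4057385*1/4040249 = 4533606/15234 - 4057385/4040249 = 4533606*(1/15234) - 4057385/4040249 = 755601/2539 - 4057385/4040249 = 3042514484134/10258192211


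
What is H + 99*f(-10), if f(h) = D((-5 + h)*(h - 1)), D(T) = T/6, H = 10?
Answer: 5465/2 ≈ 2732.5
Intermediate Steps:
D(T) = T/6 (D(T) = T*(⅙) = T/6)
f(h) = (-1 + h)*(-5 + h)/6 (f(h) = ((-5 + h)*(h - 1))/6 = ((-5 + h)*(-1 + h))/6 = ((-1 + h)*(-5 + h))/6 = (-1 + h)*(-5 + h)/6)
H + 99*f(-10) = 10 + 99*(⅚ - 1*(-10) + (⅙)*(-10)²) = 10 + 99*(⅚ + 10 + (⅙)*100) = 10 + 99*(⅚ + 10 + 50/3) = 10 + 99*(55/2) = 10 + 5445/2 = 5465/2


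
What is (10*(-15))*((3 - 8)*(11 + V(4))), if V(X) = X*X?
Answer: 20250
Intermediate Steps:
V(X) = X**2
(10*(-15))*((3 - 8)*(11 + V(4))) = (10*(-15))*((3 - 8)*(11 + 4**2)) = -(-750)*(11 + 16) = -(-750)*27 = -150*(-135) = 20250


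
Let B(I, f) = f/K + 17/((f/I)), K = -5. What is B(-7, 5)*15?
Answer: -372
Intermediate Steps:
B(I, f) = -f/5 + 17*I/f (B(I, f) = f/(-5) + 17/((f/I)) = f*(-⅕) + 17*(I/f) = -f/5 + 17*I/f)
B(-7, 5)*15 = (-⅕*5 + 17*(-7)/5)*15 = (-1 + 17*(-7)*(⅕))*15 = (-1 - 119/5)*15 = -124/5*15 = -372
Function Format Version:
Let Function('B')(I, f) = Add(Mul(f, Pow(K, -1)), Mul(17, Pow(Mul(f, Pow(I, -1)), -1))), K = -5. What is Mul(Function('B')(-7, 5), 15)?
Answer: -372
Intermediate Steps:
Function('B')(I, f) = Add(Mul(Rational(-1, 5), f), Mul(17, I, Pow(f, -1))) (Function('B')(I, f) = Add(Mul(f, Pow(-5, -1)), Mul(17, Pow(Mul(f, Pow(I, -1)), -1))) = Add(Mul(f, Rational(-1, 5)), Mul(17, Mul(I, Pow(f, -1)))) = Add(Mul(Rational(-1, 5), f), Mul(17, I, Pow(f, -1))))
Mul(Function('B')(-7, 5), 15) = Mul(Add(Mul(Rational(-1, 5), 5), Mul(17, -7, Pow(5, -1))), 15) = Mul(Add(-1, Mul(17, -7, Rational(1, 5))), 15) = Mul(Add(-1, Rational(-119, 5)), 15) = Mul(Rational(-124, 5), 15) = -372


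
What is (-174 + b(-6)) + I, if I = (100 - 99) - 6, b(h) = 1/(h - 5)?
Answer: -1970/11 ≈ -179.09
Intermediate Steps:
b(h) = 1/(-5 + h)
I = -5 (I = 1 - 6 = -5)
(-174 + b(-6)) + I = (-174 + 1/(-5 - 6)) - 5 = (-174 + 1/(-11)) - 5 = (-174 - 1/11) - 5 = -1915/11 - 5 = -1970/11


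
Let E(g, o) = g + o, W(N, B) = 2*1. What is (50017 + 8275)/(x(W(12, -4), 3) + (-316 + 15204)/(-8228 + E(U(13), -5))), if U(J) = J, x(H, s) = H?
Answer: 29947515/97 ≈ 3.0874e+5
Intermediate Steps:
W(N, B) = 2
(50017 + 8275)/(x(W(12, -4), 3) + (-316 + 15204)/(-8228 + E(U(13), -5))) = (50017 + 8275)/(2 + (-316 + 15204)/(-8228 + (13 - 5))) = 58292/(2 + 14888/(-8228 + 8)) = 58292/(2 + 14888/(-8220)) = 58292/(2 + 14888*(-1/8220)) = 58292/(2 - 3722/2055) = 58292/(388/2055) = 58292*(2055/388) = 29947515/97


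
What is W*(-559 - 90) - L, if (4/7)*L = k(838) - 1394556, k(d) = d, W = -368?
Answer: 5355677/2 ≈ 2.6778e+6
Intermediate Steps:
L = -4878013/2 (L = 7*(838 - 1394556)/4 = (7/4)*(-1393718) = -4878013/2 ≈ -2.4390e+6)
W*(-559 - 90) - L = -368*(-559 - 90) - 1*(-4878013/2) = -368*(-649) + 4878013/2 = 238832 + 4878013/2 = 5355677/2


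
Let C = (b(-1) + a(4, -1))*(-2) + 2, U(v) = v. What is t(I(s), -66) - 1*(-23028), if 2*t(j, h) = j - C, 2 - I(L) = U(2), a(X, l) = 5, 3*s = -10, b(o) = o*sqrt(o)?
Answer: 23032 - I ≈ 23032.0 - 1.0*I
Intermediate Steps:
b(o) = o**(3/2)
s = -10/3 (s = (1/3)*(-10) = -10/3 ≈ -3.3333)
I(L) = 0 (I(L) = 2 - 1*2 = 2 - 2 = 0)
C = -8 + 2*I (C = ((-1)**(3/2) + 5)*(-2) + 2 = (-I + 5)*(-2) + 2 = (5 - I)*(-2) + 2 = (-10 + 2*I) + 2 = -8 + 2*I ≈ -8.0 + 2.0*I)
t(j, h) = 4 + j/2 - I (t(j, h) = (j - (-8 + 2*I))/2 = (j + (8 - 2*I))/2 = (8 + j - 2*I)/2 = 4 + j/2 - I)
t(I(s), -66) - 1*(-23028) = (4 + (1/2)*0 - I) - 1*(-23028) = (4 + 0 - I) + 23028 = (4 - I) + 23028 = 23032 - I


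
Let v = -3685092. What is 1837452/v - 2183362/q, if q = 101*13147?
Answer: -873812080429/407769863077 ≈ -2.1429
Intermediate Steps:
q = 1327847
1837452/v - 2183362/q = 1837452/(-3685092) - 2183362/1327847 = 1837452*(-1/3685092) - 2183362*1/1327847 = -153121/307091 - 2183362/1327847 = -873812080429/407769863077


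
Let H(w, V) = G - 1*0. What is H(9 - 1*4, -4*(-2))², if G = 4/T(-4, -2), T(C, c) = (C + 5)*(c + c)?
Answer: 1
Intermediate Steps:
T(C, c) = 2*c*(5 + C) (T(C, c) = (5 + C)*(2*c) = 2*c*(5 + C))
G = -1 (G = 4/((2*(-2)*(5 - 4))) = 4/((2*(-2)*1)) = 4/(-4) = 4*(-¼) = -1)
H(w, V) = -1 (H(w, V) = -1 - 1*0 = -1 + 0 = -1)
H(9 - 1*4, -4*(-2))² = (-1)² = 1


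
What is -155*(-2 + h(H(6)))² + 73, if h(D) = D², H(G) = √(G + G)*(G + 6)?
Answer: -461756707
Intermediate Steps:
H(G) = √2*√G*(6 + G) (H(G) = √(2*G)*(6 + G) = (√2*√G)*(6 + G) = √2*√G*(6 + G))
-155*(-2 + h(H(6)))² + 73 = -155*(-2 + (√2*√6*(6 + 6))²)² + 73 = -155*(-2 + (√2*√6*12)²)² + 73 = -155*(-2 + (24*√3)²)² + 73 = -155*(-2 + 1728)² + 73 = -155*1726² + 73 = -155*2979076 + 73 = -461756780 + 73 = -461756707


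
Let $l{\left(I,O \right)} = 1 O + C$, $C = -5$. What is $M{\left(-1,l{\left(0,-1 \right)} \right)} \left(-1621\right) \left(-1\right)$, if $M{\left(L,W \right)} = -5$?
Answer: $-8105$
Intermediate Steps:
$l{\left(I,O \right)} = -5 + O$ ($l{\left(I,O \right)} = 1 O - 5 = O - 5 = -5 + O$)
$M{\left(-1,l{\left(0,-1 \right)} \right)} \left(-1621\right) \left(-1\right) = \left(-5\right) \left(-1621\right) \left(-1\right) = 8105 \left(-1\right) = -8105$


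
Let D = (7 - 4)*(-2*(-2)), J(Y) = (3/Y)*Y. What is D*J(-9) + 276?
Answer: 312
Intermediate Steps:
J(Y) = 3
D = 12 (D = 3*4 = 12)
D*J(-9) + 276 = 12*3 + 276 = 36 + 276 = 312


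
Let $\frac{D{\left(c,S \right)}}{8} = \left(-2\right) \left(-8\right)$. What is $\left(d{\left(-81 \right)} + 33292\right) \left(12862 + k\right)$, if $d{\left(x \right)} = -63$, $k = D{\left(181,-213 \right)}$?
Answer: $431644710$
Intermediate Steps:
$D{\left(c,S \right)} = 128$ ($D{\left(c,S \right)} = 8 \left(\left(-2\right) \left(-8\right)\right) = 8 \cdot 16 = 128$)
$k = 128$
$\left(d{\left(-81 \right)} + 33292\right) \left(12862 + k\right) = \left(-63 + 33292\right) \left(12862 + 128\right) = 33229 \cdot 12990 = 431644710$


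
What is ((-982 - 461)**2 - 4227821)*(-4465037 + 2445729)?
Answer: 4332570704176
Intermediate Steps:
((-982 - 461)**2 - 4227821)*(-4465037 + 2445729) = ((-1443)**2 - 4227821)*(-2019308) = (2082249 - 4227821)*(-2019308) = -2145572*(-2019308) = 4332570704176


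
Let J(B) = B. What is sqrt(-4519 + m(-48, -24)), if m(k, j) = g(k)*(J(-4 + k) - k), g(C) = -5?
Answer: I*sqrt(4499) ≈ 67.075*I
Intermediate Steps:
m(k, j) = 20 (m(k, j) = -5*((-4 + k) - k) = -5*(-4) = 20)
sqrt(-4519 + m(-48, -24)) = sqrt(-4519 + 20) = sqrt(-4499) = I*sqrt(4499)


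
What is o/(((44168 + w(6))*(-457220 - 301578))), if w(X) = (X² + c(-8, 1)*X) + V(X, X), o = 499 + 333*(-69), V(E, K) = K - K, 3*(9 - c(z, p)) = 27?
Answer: 11239/16770953396 ≈ 6.7015e-7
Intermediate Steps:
c(z, p) = 0 (c(z, p) = 9 - ⅓*27 = 9 - 9 = 0)
V(E, K) = 0
o = -22478 (o = 499 - 22977 = -22478)
w(X) = X² (w(X) = (X² + 0*X) + 0 = (X² + 0) + 0 = X² + 0 = X²)
o/(((44168 + w(6))*(-457220 - 301578))) = -22478*1/((-457220 - 301578)*(44168 + 6²)) = -22478*(-1/(758798*(44168 + 36))) = -22478/(44204*(-758798)) = -22478/(-33541906792) = -22478*(-1/33541906792) = 11239/16770953396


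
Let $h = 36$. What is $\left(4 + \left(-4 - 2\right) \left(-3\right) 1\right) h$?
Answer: $792$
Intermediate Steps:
$\left(4 + \left(-4 - 2\right) \left(-3\right) 1\right) h = \left(4 + \left(-4 - 2\right) \left(-3\right) 1\right) 36 = \left(4 + \left(-6\right) \left(-3\right) 1\right) 36 = \left(4 + 18 \cdot 1\right) 36 = \left(4 + 18\right) 36 = 22 \cdot 36 = 792$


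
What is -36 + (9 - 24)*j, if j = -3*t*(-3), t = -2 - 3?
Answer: 639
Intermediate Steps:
t = -5
j = -45 (j = -3*(-5)*(-3) = 15*(-3) = -45)
-36 + (9 - 24)*j = -36 + (9 - 24)*(-45) = -36 - 15*(-45) = -36 + 675 = 639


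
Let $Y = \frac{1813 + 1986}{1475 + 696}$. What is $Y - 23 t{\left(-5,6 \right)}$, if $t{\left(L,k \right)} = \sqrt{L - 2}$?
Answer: $\frac{3799}{2171} - 23 i \sqrt{7} \approx 1.7499 - 60.852 i$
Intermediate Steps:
$t{\left(L,k \right)} = \sqrt{-2 + L}$
$Y = \frac{3799}{2171} \approx 1.7499$
$Y - 23 t{\left(-5,6 \right)} = \frac{3799}{2171} - 23 \sqrt{-2 - 5} = \frac{3799}{2171} - 23 \sqrt{-7} = \frac{3799}{2171} - 23 i \sqrt{7}$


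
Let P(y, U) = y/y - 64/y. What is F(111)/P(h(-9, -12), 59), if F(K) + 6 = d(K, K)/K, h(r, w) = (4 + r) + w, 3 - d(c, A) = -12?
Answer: -3689/2997 ≈ -1.2309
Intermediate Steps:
d(c, A) = 15 (d(c, A) = 3 - 1*(-12) = 3 + 12 = 15)
h(r, w) = 4 + r + w
F(K) = -6 + 15/K
P(y, U) = 1 - 64/y
F(111)/P(h(-9, -12), 59) = (-6 + 15/111)/(((-64 + (4 - 9 - 12))/(4 - 9 - 12))) = (-6 + 15*(1/111))/(((-64 - 17)/(-17))) = (-6 + 5/37)/((-1/17*(-81))) = -217/(37*81/17) = -217/37*17/81 = -3689/2997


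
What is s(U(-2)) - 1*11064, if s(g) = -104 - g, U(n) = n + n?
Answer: -11164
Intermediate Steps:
U(n) = 2*n
s(U(-2)) - 1*11064 = (-104 - 2*(-2)) - 1*11064 = (-104 - 1*(-4)) - 11064 = (-104 + 4) - 11064 = -100 - 11064 = -11164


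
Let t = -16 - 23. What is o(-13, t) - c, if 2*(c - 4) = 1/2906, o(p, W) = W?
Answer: -249917/5812 ≈ -43.000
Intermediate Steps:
t = -39
c = 23249/5812 (c = 4 + (1/2)/2906 = 4 + (1/2)*(1/2906) = 4 + 1/5812 = 23249/5812 ≈ 4.0002)
o(-13, t) - c = -39 - 1*23249/5812 = -39 - 23249/5812 = -249917/5812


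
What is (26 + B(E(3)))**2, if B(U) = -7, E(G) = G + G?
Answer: 361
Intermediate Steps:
E(G) = 2*G
(26 + B(E(3)))**2 = (26 - 7)**2 = 19**2 = 361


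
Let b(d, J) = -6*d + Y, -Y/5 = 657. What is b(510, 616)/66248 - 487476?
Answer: -32294316393/66248 ≈ -4.8748e+5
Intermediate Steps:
Y = -3285 (Y = -5*657 = -3285)
b(d, J) = -3285 - 6*d (b(d, J) = -6*d - 3285 = -3285 - 6*d)
b(510, 616)/66248 - 487476 = (-3285 - 6*510)/66248 - 487476 = (-3285 - 3060)*(1/66248) - 487476 = -6345*1/66248 - 487476 = -6345/66248 - 487476 = -32294316393/66248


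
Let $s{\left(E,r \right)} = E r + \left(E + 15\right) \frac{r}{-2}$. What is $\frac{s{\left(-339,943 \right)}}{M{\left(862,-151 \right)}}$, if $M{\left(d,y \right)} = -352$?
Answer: $\frac{166911}{352} \approx 474.18$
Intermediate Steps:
$s{\left(E,r \right)} = E r - \frac{r \left(15 + E\right)}{2}$ ($s{\left(E,r \right)} = E r + \left(15 + E\right) r \left(- \frac{1}{2}\right) = E r + \left(15 + E\right) \left(- \frac{r}{2}\right) = E r - \frac{r \left(15 + E\right)}{2}$)
$\frac{s{\left(-339,943 \right)}}{M{\left(862,-151 \right)}} = \frac{\frac{1}{2} \cdot 943 \left(-15 - 339\right)}{-352} = \frac{1}{2} \cdot 943 \left(-354\right) \left(- \frac{1}{352}\right) = \left(-166911\right) \left(- \frac{1}{352}\right) = \frac{166911}{352}$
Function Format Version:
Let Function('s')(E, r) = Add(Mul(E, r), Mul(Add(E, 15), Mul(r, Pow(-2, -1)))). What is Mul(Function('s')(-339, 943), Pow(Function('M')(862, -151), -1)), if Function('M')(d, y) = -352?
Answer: Rational(166911, 352) ≈ 474.18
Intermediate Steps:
Function('s')(E, r) = Add(Mul(E, r), Mul(Rational(-1, 2), r, Add(15, E))) (Function('s')(E, r) = Add(Mul(E, r), Mul(Add(15, E), Mul(r, Rational(-1, 2)))) = Add(Mul(E, r), Mul(Add(15, E), Mul(Rational(-1, 2), r))) = Add(Mul(E, r), Mul(Rational(-1, 2), r, Add(15, E))))
Mul(Function('s')(-339, 943), Pow(Function('M')(862, -151), -1)) = Mul(Mul(Rational(1, 2), 943, Add(-15, -339)), Pow(-352, -1)) = Mul(Mul(Rational(1, 2), 943, -354), Rational(-1, 352)) = Mul(-166911, Rational(-1, 352)) = Rational(166911, 352)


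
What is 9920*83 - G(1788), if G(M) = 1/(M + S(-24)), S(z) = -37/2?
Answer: 2913871038/3539 ≈ 8.2336e+5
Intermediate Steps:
S(z) = -37/2 (S(z) = -37*½ = -37/2)
G(M) = 1/(-37/2 + M) (G(M) = 1/(M - 37/2) = 1/(-37/2 + M))
9920*83 - G(1788) = 9920*83 - 2/(-37 + 2*1788) = 823360 - 2/(-37 + 3576) = 823360 - 2/3539 = 2913871038/3539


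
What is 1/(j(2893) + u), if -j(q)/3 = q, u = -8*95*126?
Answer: -1/104439 ≈ -9.5750e-6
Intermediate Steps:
u = -95760 (u = -760*126 = -95760)
j(q) = -3*q
1/(j(2893) + u) = 1/(-3*2893 - 95760) = 1/(-8679 - 95760) = 1/(-104439) = -1/104439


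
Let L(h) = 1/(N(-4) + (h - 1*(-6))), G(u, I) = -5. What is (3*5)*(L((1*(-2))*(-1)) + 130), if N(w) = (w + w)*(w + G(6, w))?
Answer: 31203/16 ≈ 1950.2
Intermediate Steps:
N(w) = 2*w*(-5 + w) (N(w) = (w + w)*(w - 5) = (2*w)*(-5 + w) = 2*w*(-5 + w))
L(h) = 1/(78 + h) (L(h) = 1/(2*(-4)*(-5 - 4) + (h - 1*(-6))) = 1/(2*(-4)*(-9) + (h + 6)) = 1/(72 + (6 + h)) = 1/(78 + h))
(3*5)*(L((1*(-2))*(-1)) + 130) = (3*5)*(1/(78 + (1*(-2))*(-1)) + 130) = 15*(1/(78 - 2*(-1)) + 130) = 15*(1/(78 + 2) + 130) = 15*(1/80 + 130) = 15*(10401/80) = 31203/16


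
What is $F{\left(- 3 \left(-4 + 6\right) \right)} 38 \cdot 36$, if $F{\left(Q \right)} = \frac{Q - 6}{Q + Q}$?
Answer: $1368$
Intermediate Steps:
$F{\left(Q \right)} = \frac{-6 + Q}{2 Q}$
$F{\left(- 3 \left(-4 + 6\right) \right)} 38 \cdot 36 = \frac{-6 - 3 \left(-4 + 6\right)}{2 \left(- 3 \left(-4 + 6\right)\right)} 38 \cdot 36 = \frac{-6 - 6}{2 \left(\left(-3\right) 2\right)} 38 \cdot 36 = \frac{-6 - 6}{2 \left(-6\right)} 38 \cdot 36 = \frac{1}{2} \left(- \frac{1}{6}\right) \left(-12\right) 38 \cdot 36 = 1 \cdot 38 \cdot 36 = 38 \cdot 36 = 1368$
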